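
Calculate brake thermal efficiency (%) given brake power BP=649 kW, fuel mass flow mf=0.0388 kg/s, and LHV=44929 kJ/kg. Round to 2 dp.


eta_BTE = (BP / (mf * LHV)) * 100
Denominator = 0.0388 * 44929 = 1743.2452 kW
eta_BTE = (649 / 1743.2452) * 100 = 37.23%


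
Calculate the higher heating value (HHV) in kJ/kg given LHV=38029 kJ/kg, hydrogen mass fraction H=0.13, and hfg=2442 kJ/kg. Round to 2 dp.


HHV = LHV + hfg * 9 * H
Water addition = 2442 * 9 * 0.13 = 2857.140 kJ/kg
HHV = 38029 + 2857.140 = 40886.14 kJ/kg


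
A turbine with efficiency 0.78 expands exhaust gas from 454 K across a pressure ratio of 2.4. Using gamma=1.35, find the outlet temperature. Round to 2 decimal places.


T_out = T_in * (1 - eta * (1 - PR^(-(gamma-1)/gamma)))
Exponent = -(1.35-1)/1.35 = -0.25925926
PR^exp = 2.4^(-0.25925926) = 0.79694200
Factor = 1 - 0.78*(1 - 0.79694200) = 0.84161476
T_out = 454 * 0.84161476 = 382.09 K


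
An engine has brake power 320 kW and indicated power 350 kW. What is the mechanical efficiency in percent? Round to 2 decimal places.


eta_mech = (BP / IP) * 100
Ratio = 320 / 350 = 0.9143
eta_mech = 0.9143 * 100 = 91.43%


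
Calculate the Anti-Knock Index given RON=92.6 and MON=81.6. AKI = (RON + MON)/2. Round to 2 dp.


AKI = (RON + MON) / 2
AKI = (92.6 + 81.6) / 2
AKI = 174.2 / 2 = 87.10


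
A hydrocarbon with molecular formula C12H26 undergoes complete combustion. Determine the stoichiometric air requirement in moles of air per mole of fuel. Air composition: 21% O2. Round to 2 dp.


Balanced combustion: C12H26 + 18.5 O2 -> 12 CO2 + 13 H2O
O2 needed = C + H/4 = 12 + 26/4 = 18.50 moles
Air moles = O2 / 0.21 = 18.50 / 0.21 = 88.10 moles air


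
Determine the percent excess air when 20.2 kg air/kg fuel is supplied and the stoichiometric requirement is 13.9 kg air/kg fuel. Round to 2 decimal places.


Excess air = actual - stoichiometric = 20.2 - 13.9 = 6.30 kg/kg fuel
Excess air % = (excess / stoich) * 100 = (6.30 / 13.9) * 100 = 45.32%


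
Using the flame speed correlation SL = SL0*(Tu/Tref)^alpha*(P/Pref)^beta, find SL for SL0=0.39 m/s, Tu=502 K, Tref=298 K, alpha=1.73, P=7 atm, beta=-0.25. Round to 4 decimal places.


SL = SL0 * (Tu/Tref)^alpha * (P/Pref)^beta
T ratio = 502/298 = 1.68456376
(T ratio)^alpha = 1.68456376^1.73 = 2.465036
(P/Pref)^beta = 7^(-0.25) = 0.614788
SL = 0.39 * 2.465036 * 0.614788 = 0.5910 m/s


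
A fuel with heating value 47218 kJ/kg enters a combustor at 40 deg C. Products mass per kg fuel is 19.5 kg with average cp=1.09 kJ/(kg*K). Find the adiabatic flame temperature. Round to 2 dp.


T_ad = T_in + Hc / (m_p * cp)
Denominator = 19.5 * 1.09 = 21.2550
Temperature rise = 47218 / 21.2550 = 2221.50 K
T_ad = 40 + 2221.50 = 2261.50 deg C


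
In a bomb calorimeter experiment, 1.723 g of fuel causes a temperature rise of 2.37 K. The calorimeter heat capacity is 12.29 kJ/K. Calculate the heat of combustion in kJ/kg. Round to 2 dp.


Hc = C_cal * delta_T / m_fuel
Q_released = 12.29 * 2.37 = 29.1273 kJ
m_fuel = 1.723 g = 1.723/1000 kg = 0.001723 kg
Hc = 29.1273 / 0.001723 = 16904.99 kJ/kg


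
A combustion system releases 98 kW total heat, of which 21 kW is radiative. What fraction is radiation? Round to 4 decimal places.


f_rad = Q_rad / Q_total
f_rad = 21 / 98 = 0.2143


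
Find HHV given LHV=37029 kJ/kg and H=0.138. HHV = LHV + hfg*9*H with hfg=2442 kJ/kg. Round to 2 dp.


HHV = LHV + hfg * 9 * H
Water addition = 2442 * 9 * 0.138 = 3032.964 kJ/kg
HHV = 37029 + 3032.964 = 40061.96 kJ/kg


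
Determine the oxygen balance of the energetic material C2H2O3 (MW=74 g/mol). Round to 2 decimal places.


OB = -1600 * (2C + H/2 - O) / MW
Inner = 2*2 + 2/2 - 3 = 2.00
OB = -1600 * 2.00 / 74 = -43.24%


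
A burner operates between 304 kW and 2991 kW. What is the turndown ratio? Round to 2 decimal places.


TDR = Q_max / Q_min
TDR = 2991 / 304 = 9.84


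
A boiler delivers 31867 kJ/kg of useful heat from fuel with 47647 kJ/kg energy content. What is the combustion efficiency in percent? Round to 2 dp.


Efficiency = (Q_useful / Q_fuel) * 100
Efficiency = (31867 / 47647) * 100
Efficiency = 0.6688 * 100 = 66.88%


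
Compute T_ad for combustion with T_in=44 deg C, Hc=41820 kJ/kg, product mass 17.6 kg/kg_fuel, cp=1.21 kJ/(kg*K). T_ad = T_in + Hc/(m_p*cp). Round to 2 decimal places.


T_ad = T_in + Hc / (m_p * cp)
Denominator = 17.6 * 1.21 = 21.2960
Temperature rise = 41820 / 21.2960 = 1963.75 K
T_ad = 44 + 1963.75 = 2007.75 deg C


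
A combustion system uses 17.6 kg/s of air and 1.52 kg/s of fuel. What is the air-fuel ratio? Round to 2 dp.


AFR = m_air / m_fuel
AFR = 17.6 / 1.52 = 11.58


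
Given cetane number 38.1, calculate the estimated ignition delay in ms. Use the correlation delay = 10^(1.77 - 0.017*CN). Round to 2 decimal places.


delay = 10^(1.77 - 0.017*CN)
Exponent = 1.77 - 0.017*38.1 = 1.1223
delay = 10^1.1223 = 13.25 ms


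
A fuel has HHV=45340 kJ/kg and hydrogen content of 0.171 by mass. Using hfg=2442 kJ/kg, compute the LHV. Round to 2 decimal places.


LHV = HHV - hfg * 9 * H
Water correction = 2442 * 9 * 0.171 = 3758.238 kJ/kg
LHV = 45340 - 3758.238 = 41581.76 kJ/kg


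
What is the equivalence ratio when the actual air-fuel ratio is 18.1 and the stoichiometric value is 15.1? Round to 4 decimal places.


phi = AFR_stoich / AFR_actual
phi = 15.1 / 18.1 = 0.8343


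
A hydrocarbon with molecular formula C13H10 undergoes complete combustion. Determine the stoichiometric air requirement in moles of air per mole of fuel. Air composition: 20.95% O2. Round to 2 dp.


Balanced combustion: C13H10 + 15.5 O2 -> 13 CO2 + 5 H2O
O2 needed = C + H/4 = 13 + 10/4 = 15.50 moles
Air moles = O2 / 0.2095 = 15.50 / 0.2095 = 73.99 moles air


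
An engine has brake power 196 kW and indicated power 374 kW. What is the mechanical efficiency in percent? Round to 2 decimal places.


eta_mech = (BP / IP) * 100
Ratio = 196 / 374 = 0.5241
eta_mech = 0.5241 * 100 = 52.41%


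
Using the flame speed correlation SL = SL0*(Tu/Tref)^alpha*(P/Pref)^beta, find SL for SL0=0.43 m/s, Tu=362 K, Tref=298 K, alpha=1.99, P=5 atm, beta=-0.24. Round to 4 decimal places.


SL = SL0 * (Tu/Tref)^alpha * (P/Pref)^beta
T ratio = 362/298 = 1.21476510
(T ratio)^alpha = 1.21476510^1.99 = 1.472786
(P/Pref)^beta = 5^(-0.24) = 0.679590
SL = 0.43 * 1.472786 * 0.679590 = 0.4304 m/s


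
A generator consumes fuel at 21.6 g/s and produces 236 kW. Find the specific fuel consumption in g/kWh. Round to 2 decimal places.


SFC = (mf / BP) * 3600
Rate = 21.6 / 236 = 0.091525 g/(s*kW)
SFC = 0.091525 * 3600 = 329.49 g/kWh


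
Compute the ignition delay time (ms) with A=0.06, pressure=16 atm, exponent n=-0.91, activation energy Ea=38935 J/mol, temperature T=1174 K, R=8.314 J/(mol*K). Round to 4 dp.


tau = A * P^n * exp(Ea/(R*T))
P^n = 16^(-0.91) = 0.08021412
Ea/(R*T) = 38935/(8.314*1174) = 3.988982
exp(Ea/(R*T)) = 53.999882
tau = 0.06 * 0.08021412 * 53.999882 = 0.2599 ms


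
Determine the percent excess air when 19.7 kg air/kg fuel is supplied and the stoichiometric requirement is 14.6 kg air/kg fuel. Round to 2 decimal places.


Excess air = actual - stoichiometric = 19.7 - 14.6 = 5.10 kg/kg fuel
Excess air % = (excess / stoich) * 100 = (5.10 / 14.6) * 100 = 34.93%


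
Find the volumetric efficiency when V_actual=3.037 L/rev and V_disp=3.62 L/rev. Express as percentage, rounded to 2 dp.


eta_v = (V_actual / V_disp) * 100
Ratio = 3.037 / 3.62 = 0.8390
eta_v = 0.8390 * 100 = 83.90%


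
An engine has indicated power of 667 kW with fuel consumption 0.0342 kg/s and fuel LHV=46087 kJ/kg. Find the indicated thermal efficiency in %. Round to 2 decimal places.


eta_ith = (IP / (mf * LHV)) * 100
Denominator = 0.0342 * 46087 = 1576.1754 kW
eta_ith = (667 / 1576.1754) * 100 = 42.32%


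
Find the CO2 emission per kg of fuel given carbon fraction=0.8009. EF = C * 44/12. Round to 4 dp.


EF = C_frac * (M_CO2 / M_C)
EF = 0.8009 * (44/12)
EF = 0.8009 * 3.666667 = 2.9366 kg_CO2/kg_fuel


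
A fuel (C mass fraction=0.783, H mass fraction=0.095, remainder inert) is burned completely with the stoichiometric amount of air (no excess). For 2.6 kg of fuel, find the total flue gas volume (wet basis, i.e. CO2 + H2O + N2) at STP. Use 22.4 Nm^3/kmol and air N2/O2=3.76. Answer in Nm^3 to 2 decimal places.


Per kg fuel: CO2 = (C/12 kmol)*22.4 = (0.783/12)*22.4 = 1.46160 Nm^3
Per kg fuel: H2O = (H/2 kmol)*22.4 = (0.095/2)*22.4 = 1.06400 Nm^3
O2 needed per kg fuel = C/12 + H/4 = 0.783/12 + 0.095/4 = 0.08900000 kmol
Per kg fuel: N2 = O2*3.76*22.4 = 0.08900000*3.76*22.4 = 7.49594 Nm^3
Total per kg = 1.46160 + 1.06400 + 7.49594 = 10.02154 Nm^3
Total = 10.02154 * 2.6 = 26.06 Nm^3


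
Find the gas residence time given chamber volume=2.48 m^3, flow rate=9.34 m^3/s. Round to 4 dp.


tau = V / Q_flow
tau = 2.48 / 9.34 = 0.2655 s


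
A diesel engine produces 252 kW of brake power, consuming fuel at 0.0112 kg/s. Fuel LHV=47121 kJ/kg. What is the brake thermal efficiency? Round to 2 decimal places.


eta_BTE = (BP / (mf * LHV)) * 100
Denominator = 0.0112 * 47121 = 527.7552 kW
eta_BTE = (252 / 527.7552) * 100 = 47.75%


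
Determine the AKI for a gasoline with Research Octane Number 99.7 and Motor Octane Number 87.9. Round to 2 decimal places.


AKI = (RON + MON) / 2
AKI = (99.7 + 87.9) / 2
AKI = 187.6 / 2 = 93.80


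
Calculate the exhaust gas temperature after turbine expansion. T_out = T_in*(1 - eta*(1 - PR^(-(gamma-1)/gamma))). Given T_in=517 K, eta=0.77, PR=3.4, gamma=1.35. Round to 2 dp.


T_out = T_in * (1 - eta * (1 - PR^(-(gamma-1)/gamma)))
Exponent = -(1.35-1)/1.35 = -0.25925926
PR^exp = 3.4^(-0.25925926) = 0.72813041
Factor = 1 - 0.77*(1 - 0.72813041) = 0.79066042
T_out = 517 * 0.79066042 = 408.77 K


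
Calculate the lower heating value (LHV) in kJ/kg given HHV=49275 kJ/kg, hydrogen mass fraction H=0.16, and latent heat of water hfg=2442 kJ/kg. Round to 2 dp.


LHV = HHV - hfg * 9 * H
Water correction = 2442 * 9 * 0.16 = 3516.480 kJ/kg
LHV = 49275 - 3516.480 = 45758.52 kJ/kg


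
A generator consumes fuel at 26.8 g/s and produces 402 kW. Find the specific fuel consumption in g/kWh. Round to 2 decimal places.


SFC = (mf / BP) * 3600
Rate = 26.8 / 402 = 0.066667 g/(s*kW)
SFC = 0.066667 * 3600 = 240.00 g/kWh


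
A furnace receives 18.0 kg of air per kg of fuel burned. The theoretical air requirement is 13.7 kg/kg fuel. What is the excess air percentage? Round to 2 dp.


Excess air = actual - stoichiometric = 18.0 - 13.7 = 4.30 kg/kg fuel
Excess air % = (excess / stoich) * 100 = (4.30 / 13.7) * 100 = 31.39%


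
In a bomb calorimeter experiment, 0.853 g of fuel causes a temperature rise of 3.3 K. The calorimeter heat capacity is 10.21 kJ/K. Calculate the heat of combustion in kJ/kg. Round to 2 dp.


Hc = C_cal * delta_T / m_fuel
Q_released = 10.21 * 3.3 = 33.6930 kJ
m_fuel = 0.853 g = 0.853/1000 kg = 0.000853 kg
Hc = 33.6930 / 0.000853 = 39499.41 kJ/kg


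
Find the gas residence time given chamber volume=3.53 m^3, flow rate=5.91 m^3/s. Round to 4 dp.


tau = V / Q_flow
tau = 3.53 / 5.91 = 0.5973 s


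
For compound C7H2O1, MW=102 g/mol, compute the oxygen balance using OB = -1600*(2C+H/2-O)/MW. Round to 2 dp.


OB = -1600 * (2C + H/2 - O) / MW
Inner = 2*7 + 2/2 - 1 = 14.00
OB = -1600 * 14.00 / 102 = -219.61%


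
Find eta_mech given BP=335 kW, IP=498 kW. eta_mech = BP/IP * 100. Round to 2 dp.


eta_mech = (BP / IP) * 100
Ratio = 335 / 498 = 0.6727
eta_mech = 0.6727 * 100 = 67.27%


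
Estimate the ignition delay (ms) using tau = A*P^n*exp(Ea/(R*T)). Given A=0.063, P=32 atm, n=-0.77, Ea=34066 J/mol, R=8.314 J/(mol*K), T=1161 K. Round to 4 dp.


tau = A * P^n * exp(Ea/(R*T))
P^n = 32^(-0.77) = 0.06934809
Ea/(R*T) = 34066/(8.314*1161) = 3.529221
exp(Ea/(R*T)) = 34.097409
tau = 0.063 * 0.06934809 * 34.097409 = 0.1490 ms


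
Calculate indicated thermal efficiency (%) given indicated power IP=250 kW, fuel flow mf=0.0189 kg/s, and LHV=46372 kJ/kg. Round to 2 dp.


eta_ith = (IP / (mf * LHV)) * 100
Denominator = 0.0189 * 46372 = 876.4308 kW
eta_ith = (250 / 876.4308) * 100 = 28.52%


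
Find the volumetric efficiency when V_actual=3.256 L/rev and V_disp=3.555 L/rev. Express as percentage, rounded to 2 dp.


eta_v = (V_actual / V_disp) * 100
Ratio = 3.256 / 3.555 = 0.9159
eta_v = 0.9159 * 100 = 91.59%


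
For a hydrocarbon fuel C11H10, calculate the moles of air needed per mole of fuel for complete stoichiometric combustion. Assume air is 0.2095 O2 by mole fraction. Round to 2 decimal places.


Balanced combustion: C11H10 + 13.5 O2 -> 11 CO2 + 5 H2O
O2 needed = C + H/4 = 11 + 10/4 = 13.50 moles
Air moles = O2 / 0.2095 = 13.50 / 0.2095 = 64.44 moles air


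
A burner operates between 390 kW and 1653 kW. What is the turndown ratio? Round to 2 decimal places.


TDR = Q_max / Q_min
TDR = 1653 / 390 = 4.24


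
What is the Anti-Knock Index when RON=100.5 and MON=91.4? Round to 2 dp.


AKI = (RON + MON) / 2
AKI = (100.5 + 91.4) / 2
AKI = 191.9 / 2 = 95.95


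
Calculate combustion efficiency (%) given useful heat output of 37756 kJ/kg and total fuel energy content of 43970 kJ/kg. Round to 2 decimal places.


Efficiency = (Q_useful / Q_fuel) * 100
Efficiency = (37756 / 43970) * 100
Efficiency = 0.8587 * 100 = 85.87%


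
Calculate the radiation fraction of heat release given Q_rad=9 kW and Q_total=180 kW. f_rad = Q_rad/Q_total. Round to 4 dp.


f_rad = Q_rad / Q_total
f_rad = 9 / 180 = 0.0500


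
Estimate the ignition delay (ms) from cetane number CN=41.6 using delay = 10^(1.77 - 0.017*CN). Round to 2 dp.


delay = 10^(1.77 - 0.017*CN)
Exponent = 1.77 - 0.017*41.6 = 1.0628
delay = 10^1.0628 = 11.56 ms


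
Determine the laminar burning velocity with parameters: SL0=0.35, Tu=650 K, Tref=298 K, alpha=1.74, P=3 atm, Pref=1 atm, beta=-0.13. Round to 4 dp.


SL = SL0 * (Tu/Tref)^alpha * (P/Pref)^beta
T ratio = 650/298 = 2.18120805
(T ratio)^alpha = 2.18120805^1.74 = 3.884480
(P/Pref)^beta = 3^(-0.13) = 0.866910
SL = 0.35 * 3.884480 * 0.866910 = 1.1786 m/s


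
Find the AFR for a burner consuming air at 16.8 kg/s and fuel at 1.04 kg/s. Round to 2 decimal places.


AFR = m_air / m_fuel
AFR = 16.8 / 1.04 = 16.15


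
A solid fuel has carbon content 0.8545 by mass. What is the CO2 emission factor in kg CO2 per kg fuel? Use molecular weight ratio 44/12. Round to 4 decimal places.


EF = C_frac * (M_CO2 / M_C)
EF = 0.8545 * (44/12)
EF = 0.8545 * 3.666667 = 3.1332 kg_CO2/kg_fuel


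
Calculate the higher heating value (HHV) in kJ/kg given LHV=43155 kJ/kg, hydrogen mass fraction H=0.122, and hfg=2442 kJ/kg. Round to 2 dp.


HHV = LHV + hfg * 9 * H
Water addition = 2442 * 9 * 0.122 = 2681.316 kJ/kg
HHV = 43155 + 2681.316 = 45836.32 kJ/kg


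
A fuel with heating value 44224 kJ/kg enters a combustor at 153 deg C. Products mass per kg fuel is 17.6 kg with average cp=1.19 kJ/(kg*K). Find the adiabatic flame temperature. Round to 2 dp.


T_ad = T_in + Hc / (m_p * cp)
Denominator = 17.6 * 1.19 = 20.9440
Temperature rise = 44224 / 20.9440 = 2111.54 K
T_ad = 153 + 2111.54 = 2264.54 deg C


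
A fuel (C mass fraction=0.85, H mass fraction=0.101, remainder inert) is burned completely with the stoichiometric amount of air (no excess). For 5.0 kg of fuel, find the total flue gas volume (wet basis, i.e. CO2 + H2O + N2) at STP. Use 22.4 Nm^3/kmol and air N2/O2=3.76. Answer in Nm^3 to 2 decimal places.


Per kg fuel: CO2 = (C/12 kmol)*22.4 = (0.85/12)*22.4 = 1.58667 Nm^3
Per kg fuel: H2O = (H/2 kmol)*22.4 = (0.101/2)*22.4 = 1.13120 Nm^3
O2 needed per kg fuel = C/12 + H/4 = 0.85/12 + 0.101/4 = 0.09608333 kmol
Per kg fuel: N2 = O2*3.76*22.4 = 0.09608333*3.76*22.4 = 8.09252 Nm^3
Total per kg = 1.58667 + 1.13120 + 8.09252 = 10.81039 Nm^3
Total = 10.81039 * 5.0 = 54.05 Nm^3


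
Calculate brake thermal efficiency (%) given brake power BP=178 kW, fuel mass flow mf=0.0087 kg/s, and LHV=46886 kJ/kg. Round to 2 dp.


eta_BTE = (BP / (mf * LHV)) * 100
Denominator = 0.0087 * 46886 = 407.9082 kW
eta_BTE = (178 / 407.9082) * 100 = 43.64%


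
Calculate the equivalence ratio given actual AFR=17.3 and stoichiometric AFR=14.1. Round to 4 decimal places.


phi = AFR_stoich / AFR_actual
phi = 14.1 / 17.3 = 0.8150


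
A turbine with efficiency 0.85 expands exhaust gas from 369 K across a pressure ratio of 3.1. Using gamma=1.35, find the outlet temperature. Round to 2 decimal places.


T_out = T_in * (1 - eta * (1 - PR^(-(gamma-1)/gamma)))
Exponent = -(1.35-1)/1.35 = -0.25925926
PR^exp = 3.1^(-0.25925926) = 0.74577862
Factor = 1 - 0.85*(1 - 0.74577862) = 0.78391183
T_out = 369 * 0.78391183 = 289.26 K


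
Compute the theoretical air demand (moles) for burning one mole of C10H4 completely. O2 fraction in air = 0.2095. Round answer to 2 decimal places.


Balanced combustion: C10H4 + 11 O2 -> 10 CO2 + 2 H2O
O2 needed = C + H/4 = 10 + 4/4 = 11.00 moles
Air moles = O2 / 0.2095 = 11.00 / 0.2095 = 52.51 moles air


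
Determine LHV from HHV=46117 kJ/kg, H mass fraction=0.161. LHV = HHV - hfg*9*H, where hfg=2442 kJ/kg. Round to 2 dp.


LHV = HHV - hfg * 9 * H
Water correction = 2442 * 9 * 0.161 = 3538.458 kJ/kg
LHV = 46117 - 3538.458 = 42578.54 kJ/kg


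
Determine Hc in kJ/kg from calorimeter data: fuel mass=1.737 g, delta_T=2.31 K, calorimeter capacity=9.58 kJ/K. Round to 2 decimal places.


Hc = C_cal * delta_T / m_fuel
Q_released = 9.58 * 2.31 = 22.1298 kJ
m_fuel = 1.737 g = 1.737/1000 kg = 0.001737 kg
Hc = 22.1298 / 0.001737 = 12740.24 kJ/kg


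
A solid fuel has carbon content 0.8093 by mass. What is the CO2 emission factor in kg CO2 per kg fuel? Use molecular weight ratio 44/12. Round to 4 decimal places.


EF = C_frac * (M_CO2 / M_C)
EF = 0.8093 * (44/12)
EF = 0.8093 * 3.666667 = 2.9674 kg_CO2/kg_fuel


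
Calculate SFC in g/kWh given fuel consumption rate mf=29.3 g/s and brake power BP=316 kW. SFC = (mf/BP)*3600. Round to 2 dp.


SFC = (mf / BP) * 3600
Rate = 29.3 / 316 = 0.092722 g/(s*kW)
SFC = 0.092722 * 3600 = 333.80 g/kWh


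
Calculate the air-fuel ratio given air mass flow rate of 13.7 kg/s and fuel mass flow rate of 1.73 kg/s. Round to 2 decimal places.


AFR = m_air / m_fuel
AFR = 13.7 / 1.73 = 7.92


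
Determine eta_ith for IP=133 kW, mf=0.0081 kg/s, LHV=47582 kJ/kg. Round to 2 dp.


eta_ith = (IP / (mf * LHV)) * 100
Denominator = 0.0081 * 47582 = 385.4142 kW
eta_ith = (133 / 385.4142) * 100 = 34.51%


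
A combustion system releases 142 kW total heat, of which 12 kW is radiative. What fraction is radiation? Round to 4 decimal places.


f_rad = Q_rad / Q_total
f_rad = 12 / 142 = 0.0845


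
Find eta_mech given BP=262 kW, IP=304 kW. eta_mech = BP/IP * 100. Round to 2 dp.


eta_mech = (BP / IP) * 100
Ratio = 262 / 304 = 0.8618
eta_mech = 0.8618 * 100 = 86.18%


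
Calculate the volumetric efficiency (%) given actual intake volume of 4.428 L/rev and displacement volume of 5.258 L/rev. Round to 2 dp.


eta_v = (V_actual / V_disp) * 100
Ratio = 4.428 / 5.258 = 0.8421
eta_v = 0.8421 * 100 = 84.21%


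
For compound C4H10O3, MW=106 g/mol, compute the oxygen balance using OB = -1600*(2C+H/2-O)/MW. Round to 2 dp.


OB = -1600 * (2C + H/2 - O) / MW
Inner = 2*4 + 10/2 - 3 = 10.00
OB = -1600 * 10.00 / 106 = -150.94%


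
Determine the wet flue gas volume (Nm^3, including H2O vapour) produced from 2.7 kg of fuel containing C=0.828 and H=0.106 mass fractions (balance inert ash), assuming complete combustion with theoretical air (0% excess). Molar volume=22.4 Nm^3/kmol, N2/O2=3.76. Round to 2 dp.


Per kg fuel: CO2 = (C/12 kmol)*22.4 = (0.828/12)*22.4 = 1.54560 Nm^3
Per kg fuel: H2O = (H/2 kmol)*22.4 = (0.106/2)*22.4 = 1.18720 Nm^3
O2 needed per kg fuel = C/12 + H/4 = 0.828/12 + 0.106/4 = 0.09550000 kmol
Per kg fuel: N2 = O2*3.76*22.4 = 0.09550000*3.76*22.4 = 8.04339 Nm^3
Total per kg = 1.54560 + 1.18720 + 8.04339 = 10.77619 Nm^3
Total = 10.77619 * 2.7 = 29.10 Nm^3


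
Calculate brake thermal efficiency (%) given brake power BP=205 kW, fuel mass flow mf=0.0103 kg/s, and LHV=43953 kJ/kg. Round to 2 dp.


eta_BTE = (BP / (mf * LHV)) * 100
Denominator = 0.0103 * 43953 = 452.7159 kW
eta_BTE = (205 / 452.7159) * 100 = 45.28%


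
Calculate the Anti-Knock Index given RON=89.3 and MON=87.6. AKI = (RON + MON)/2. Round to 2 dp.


AKI = (RON + MON) / 2
AKI = (89.3 + 87.6) / 2
AKI = 176.9 / 2 = 88.45


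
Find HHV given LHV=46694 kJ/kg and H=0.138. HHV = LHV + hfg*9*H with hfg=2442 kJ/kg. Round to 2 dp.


HHV = LHV + hfg * 9 * H
Water addition = 2442 * 9 * 0.138 = 3032.964 kJ/kg
HHV = 46694 + 3032.964 = 49726.96 kJ/kg


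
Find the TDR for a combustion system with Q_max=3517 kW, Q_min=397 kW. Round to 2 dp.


TDR = Q_max / Q_min
TDR = 3517 / 397 = 8.86


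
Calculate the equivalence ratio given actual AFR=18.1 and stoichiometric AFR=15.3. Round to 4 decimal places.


phi = AFR_stoich / AFR_actual
phi = 15.3 / 18.1 = 0.8453


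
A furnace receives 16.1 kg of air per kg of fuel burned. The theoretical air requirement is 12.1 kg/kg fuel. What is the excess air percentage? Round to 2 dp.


Excess air = actual - stoichiometric = 16.1 - 12.1 = 4.00 kg/kg fuel
Excess air % = (excess / stoich) * 100 = (4.00 / 12.1) * 100 = 33.06%


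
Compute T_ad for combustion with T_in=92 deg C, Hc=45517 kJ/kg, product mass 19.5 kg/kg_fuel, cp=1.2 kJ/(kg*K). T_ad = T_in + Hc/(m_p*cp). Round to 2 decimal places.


T_ad = T_in + Hc / (m_p * cp)
Denominator = 19.5 * 1.2 = 23.4000
Temperature rise = 45517 / 23.4000 = 1945.17 K
T_ad = 92 + 1945.17 = 2037.17 deg C


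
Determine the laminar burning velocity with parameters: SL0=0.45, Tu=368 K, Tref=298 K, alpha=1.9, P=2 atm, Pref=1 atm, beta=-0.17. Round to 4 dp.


SL = SL0 * (Tu/Tref)^alpha * (P/Pref)^beta
T ratio = 368/298 = 1.23489933
(T ratio)^alpha = 1.23489933^1.9 = 1.493138
(P/Pref)^beta = 2^(-0.17) = 0.888843
SL = 0.45 * 1.493138 * 0.888843 = 0.5972 m/s


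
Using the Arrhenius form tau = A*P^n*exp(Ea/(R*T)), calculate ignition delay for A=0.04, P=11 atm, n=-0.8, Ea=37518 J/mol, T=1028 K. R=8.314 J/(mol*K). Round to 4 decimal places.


tau = A * P^n * exp(Ea/(R*T))
P^n = 11^(-0.8) = 0.14685402
Ea/(R*T) = 37518/(8.314*1028) = 4.389717
exp(Ea/(R*T)) = 80.617619
tau = 0.04 * 0.14685402 * 80.617619 = 0.4736 ms


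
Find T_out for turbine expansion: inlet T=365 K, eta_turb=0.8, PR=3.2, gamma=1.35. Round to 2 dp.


T_out = T_in * (1 - eta * (1 - PR^(-(gamma-1)/gamma)))
Exponent = -(1.35-1)/1.35 = -0.25925926
PR^exp = 3.2^(-0.25925926) = 0.73966521
Factor = 1 - 0.8*(1 - 0.73966521) = 0.79173217
T_out = 365 * 0.79173217 = 288.98 K


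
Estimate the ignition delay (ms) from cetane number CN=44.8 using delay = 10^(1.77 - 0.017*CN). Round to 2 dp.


delay = 10^(1.77 - 0.017*CN)
Exponent = 1.77 - 0.017*44.8 = 1.0084
delay = 10^1.0084 = 10.20 ms


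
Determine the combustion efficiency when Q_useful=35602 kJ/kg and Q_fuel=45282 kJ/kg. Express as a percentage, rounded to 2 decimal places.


Efficiency = (Q_useful / Q_fuel) * 100
Efficiency = (35602 / 45282) * 100
Efficiency = 0.7862 * 100 = 78.62%


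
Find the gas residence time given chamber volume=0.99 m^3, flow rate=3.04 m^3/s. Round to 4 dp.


tau = V / Q_flow
tau = 0.99 / 3.04 = 0.3257 s


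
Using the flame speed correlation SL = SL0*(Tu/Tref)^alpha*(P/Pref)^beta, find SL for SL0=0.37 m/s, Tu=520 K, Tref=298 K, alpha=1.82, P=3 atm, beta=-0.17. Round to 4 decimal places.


SL = SL0 * (Tu/Tref)^alpha * (P/Pref)^beta
T ratio = 520/298 = 1.74496644
(T ratio)^alpha = 1.74496644^1.82 = 2.754562
(P/Pref)^beta = 3^(-0.17) = 0.829639
SL = 0.37 * 2.754562 * 0.829639 = 0.8456 m/s


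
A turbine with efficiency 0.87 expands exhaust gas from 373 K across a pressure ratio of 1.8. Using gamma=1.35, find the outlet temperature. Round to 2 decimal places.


T_out = T_in * (1 - eta * (1 - PR^(-(gamma-1)/gamma)))
Exponent = -(1.35-1)/1.35 = -0.25925926
PR^exp = 1.8^(-0.25925926) = 0.85865408
Factor = 1 - 0.87*(1 - 0.85865408) = 0.87702905
T_out = 373 * 0.87702905 = 327.13 K


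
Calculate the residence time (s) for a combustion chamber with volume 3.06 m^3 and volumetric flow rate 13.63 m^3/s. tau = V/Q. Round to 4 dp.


tau = V / Q_flow
tau = 3.06 / 13.63 = 0.2245 s


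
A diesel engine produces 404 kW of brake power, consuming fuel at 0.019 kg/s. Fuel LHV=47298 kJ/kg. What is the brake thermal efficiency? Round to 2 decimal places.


eta_BTE = (BP / (mf * LHV)) * 100
Denominator = 0.019 * 47298 = 898.6620 kW
eta_BTE = (404 / 898.6620) * 100 = 44.96%


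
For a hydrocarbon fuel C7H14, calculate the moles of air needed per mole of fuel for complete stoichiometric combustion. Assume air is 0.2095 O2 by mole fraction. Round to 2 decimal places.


Balanced combustion: C7H14 + 10.5 O2 -> 7 CO2 + 7 H2O
O2 needed = C + H/4 = 7 + 14/4 = 10.50 moles
Air moles = O2 / 0.2095 = 10.50 / 0.2095 = 50.12 moles air


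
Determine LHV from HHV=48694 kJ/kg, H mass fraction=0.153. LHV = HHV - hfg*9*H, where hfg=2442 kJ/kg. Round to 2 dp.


LHV = HHV - hfg * 9 * H
Water correction = 2442 * 9 * 0.153 = 3362.634 kJ/kg
LHV = 48694 - 3362.634 = 45331.37 kJ/kg


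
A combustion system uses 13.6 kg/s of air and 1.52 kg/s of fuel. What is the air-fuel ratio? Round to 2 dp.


AFR = m_air / m_fuel
AFR = 13.6 / 1.52 = 8.95


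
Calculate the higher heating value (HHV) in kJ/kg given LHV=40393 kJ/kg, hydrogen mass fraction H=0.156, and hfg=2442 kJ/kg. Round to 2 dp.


HHV = LHV + hfg * 9 * H
Water addition = 2442 * 9 * 0.156 = 3428.568 kJ/kg
HHV = 40393 + 3428.568 = 43821.57 kJ/kg


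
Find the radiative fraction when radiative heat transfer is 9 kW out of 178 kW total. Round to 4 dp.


f_rad = Q_rad / Q_total
f_rad = 9 / 178 = 0.0506


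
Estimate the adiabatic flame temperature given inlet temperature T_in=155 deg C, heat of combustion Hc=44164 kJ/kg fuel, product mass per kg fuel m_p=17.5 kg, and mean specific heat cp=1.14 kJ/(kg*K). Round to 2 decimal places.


T_ad = T_in + Hc / (m_p * cp)
Denominator = 17.5 * 1.14 = 19.9500
Temperature rise = 44164 / 19.9500 = 2213.73 K
T_ad = 155 + 2213.73 = 2368.73 deg C


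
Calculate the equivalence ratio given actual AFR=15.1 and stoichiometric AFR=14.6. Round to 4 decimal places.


phi = AFR_stoich / AFR_actual
phi = 14.6 / 15.1 = 0.9669


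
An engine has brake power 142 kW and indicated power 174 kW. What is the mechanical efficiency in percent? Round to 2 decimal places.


eta_mech = (BP / IP) * 100
Ratio = 142 / 174 = 0.8161
eta_mech = 0.8161 * 100 = 81.61%


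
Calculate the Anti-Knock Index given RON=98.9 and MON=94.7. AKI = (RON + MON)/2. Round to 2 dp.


AKI = (RON + MON) / 2
AKI = (98.9 + 94.7) / 2
AKI = 193.6 / 2 = 96.80


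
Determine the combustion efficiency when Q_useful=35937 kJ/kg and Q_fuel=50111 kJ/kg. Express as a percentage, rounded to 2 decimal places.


Efficiency = (Q_useful / Q_fuel) * 100
Efficiency = (35937 / 50111) * 100
Efficiency = 0.7171 * 100 = 71.71%


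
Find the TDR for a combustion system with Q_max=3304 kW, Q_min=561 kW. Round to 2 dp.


TDR = Q_max / Q_min
TDR = 3304 / 561 = 5.89


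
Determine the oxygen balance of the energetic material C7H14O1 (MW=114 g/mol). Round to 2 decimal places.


OB = -1600 * (2C + H/2 - O) / MW
Inner = 2*7 + 14/2 - 1 = 20.00
OB = -1600 * 20.00 / 114 = -280.70%


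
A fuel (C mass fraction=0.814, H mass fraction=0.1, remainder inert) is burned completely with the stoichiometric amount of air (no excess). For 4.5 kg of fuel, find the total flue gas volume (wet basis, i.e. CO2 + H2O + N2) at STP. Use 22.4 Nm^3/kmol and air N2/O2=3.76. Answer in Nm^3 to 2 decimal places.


Per kg fuel: CO2 = (C/12 kmol)*22.4 = (0.814/12)*22.4 = 1.51947 Nm^3
Per kg fuel: H2O = (H/2 kmol)*22.4 = (0.1/2)*22.4 = 1.12000 Nm^3
O2 needed per kg fuel = C/12 + H/4 = 0.814/12 + 0.1/4 = 0.09283333 kmol
Per kg fuel: N2 = O2*3.76*22.4 = 0.09283333*3.76*22.4 = 7.81879 Nm^3
Total per kg = 1.51947 + 1.12000 + 7.81879 = 10.45826 Nm^3
Total = 10.45826 * 4.5 = 47.06 Nm^3


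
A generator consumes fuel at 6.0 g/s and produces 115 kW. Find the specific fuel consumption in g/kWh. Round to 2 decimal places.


SFC = (mf / BP) * 3600
Rate = 6.0 / 115 = 0.052174 g/(s*kW)
SFC = 0.052174 * 3600 = 187.83 g/kWh


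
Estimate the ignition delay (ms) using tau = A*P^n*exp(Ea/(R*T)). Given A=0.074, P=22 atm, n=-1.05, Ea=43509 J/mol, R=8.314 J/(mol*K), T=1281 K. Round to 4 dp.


tau = A * P^n * exp(Ea/(R*T))
P^n = 22^(-1.05) = 0.03894540
Ea/(R*T) = 43509/(8.314*1281) = 4.085262
exp(Ea/(R*T)) = 59.457535
tau = 0.074 * 0.03894540 * 59.457535 = 0.1714 ms


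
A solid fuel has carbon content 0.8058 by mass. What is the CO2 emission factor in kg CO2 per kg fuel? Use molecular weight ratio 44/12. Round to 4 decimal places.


EF = C_frac * (M_CO2 / M_C)
EF = 0.8058 * (44/12)
EF = 0.8058 * 3.666667 = 2.9546 kg_CO2/kg_fuel


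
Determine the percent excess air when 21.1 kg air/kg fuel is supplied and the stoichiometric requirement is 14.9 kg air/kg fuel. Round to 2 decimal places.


Excess air = actual - stoichiometric = 21.1 - 14.9 = 6.20 kg/kg fuel
Excess air % = (excess / stoich) * 100 = (6.20 / 14.9) * 100 = 41.61%


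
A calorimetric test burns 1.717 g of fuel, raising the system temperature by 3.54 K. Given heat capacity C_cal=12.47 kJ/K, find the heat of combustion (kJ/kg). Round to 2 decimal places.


Hc = C_cal * delta_T / m_fuel
Q_released = 12.47 * 3.54 = 44.1438 kJ
m_fuel = 1.717 g = 1.717/1000 kg = 0.001717 kg
Hc = 44.1438 / 0.001717 = 25709.84 kJ/kg


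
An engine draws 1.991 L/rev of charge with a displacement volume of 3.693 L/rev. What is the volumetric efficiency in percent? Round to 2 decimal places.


eta_v = (V_actual / V_disp) * 100
Ratio = 1.991 / 3.693 = 0.5391
eta_v = 0.5391 * 100 = 53.91%


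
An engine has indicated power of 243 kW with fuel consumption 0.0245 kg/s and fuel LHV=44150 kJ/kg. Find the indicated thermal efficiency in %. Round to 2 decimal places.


eta_ith = (IP / (mf * LHV)) * 100
Denominator = 0.0245 * 44150 = 1081.6750 kW
eta_ith = (243 / 1081.6750) * 100 = 22.47%


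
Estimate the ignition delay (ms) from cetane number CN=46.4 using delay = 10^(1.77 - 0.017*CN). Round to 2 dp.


delay = 10^(1.77 - 0.017*CN)
Exponent = 1.77 - 0.017*46.4 = 0.9812
delay = 10^0.9812 = 9.58 ms


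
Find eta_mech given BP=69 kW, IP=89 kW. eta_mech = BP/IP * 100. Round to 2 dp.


eta_mech = (BP / IP) * 100
Ratio = 69 / 89 = 0.7753
eta_mech = 0.7753 * 100 = 77.53%


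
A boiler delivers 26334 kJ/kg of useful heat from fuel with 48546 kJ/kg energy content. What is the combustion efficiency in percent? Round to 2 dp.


Efficiency = (Q_useful / Q_fuel) * 100
Efficiency = (26334 / 48546) * 100
Efficiency = 0.5425 * 100 = 54.25%


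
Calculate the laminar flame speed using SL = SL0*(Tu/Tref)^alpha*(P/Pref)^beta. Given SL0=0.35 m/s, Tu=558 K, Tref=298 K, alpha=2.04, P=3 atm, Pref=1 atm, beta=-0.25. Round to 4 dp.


SL = SL0 * (Tu/Tref)^alpha * (P/Pref)^beta
T ratio = 558/298 = 1.87248322
(T ratio)^alpha = 1.87248322^2.04 = 3.595279
(P/Pref)^beta = 3^(-0.25) = 0.759836
SL = 0.35 * 3.595279 * 0.759836 = 0.9561 m/s


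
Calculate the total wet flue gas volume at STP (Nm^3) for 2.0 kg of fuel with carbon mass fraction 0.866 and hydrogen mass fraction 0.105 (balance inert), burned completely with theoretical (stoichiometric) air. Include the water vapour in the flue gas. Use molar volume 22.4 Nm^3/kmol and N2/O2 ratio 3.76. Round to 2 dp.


Per kg fuel: CO2 = (C/12 kmol)*22.4 = (0.866/12)*22.4 = 1.61653 Nm^3
Per kg fuel: H2O = (H/2 kmol)*22.4 = (0.105/2)*22.4 = 1.17600 Nm^3
O2 needed per kg fuel = C/12 + H/4 = 0.866/12 + 0.105/4 = 0.09841667 kmol
Per kg fuel: N2 = O2*3.76*22.4 = 0.09841667*3.76*22.4 = 8.28905 Nm^3
Total per kg = 1.61653 + 1.17600 + 8.28905 = 11.08158 Nm^3
Total = 11.08158 * 2.0 = 22.16 Nm^3


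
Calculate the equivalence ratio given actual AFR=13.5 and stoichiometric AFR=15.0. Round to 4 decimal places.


phi = AFR_stoich / AFR_actual
phi = 15.0 / 13.5 = 1.1111


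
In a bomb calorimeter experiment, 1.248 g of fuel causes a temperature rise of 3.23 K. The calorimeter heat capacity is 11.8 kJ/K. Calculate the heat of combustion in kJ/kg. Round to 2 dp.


Hc = C_cal * delta_T / m_fuel
Q_released = 11.8 * 3.23 = 38.1140 kJ
m_fuel = 1.248 g = 1.248/1000 kg = 0.001248 kg
Hc = 38.1140 / 0.001248 = 30540.06 kJ/kg


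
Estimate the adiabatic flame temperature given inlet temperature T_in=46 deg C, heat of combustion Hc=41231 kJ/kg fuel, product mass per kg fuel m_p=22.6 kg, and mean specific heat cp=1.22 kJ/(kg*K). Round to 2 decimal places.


T_ad = T_in + Hc / (m_p * cp)
Denominator = 22.6 * 1.22 = 27.5720
Temperature rise = 41231 / 27.5720 = 1495.39 K
T_ad = 46 + 1495.39 = 1541.39 deg C


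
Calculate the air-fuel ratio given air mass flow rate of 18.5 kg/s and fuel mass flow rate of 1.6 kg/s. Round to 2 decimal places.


AFR = m_air / m_fuel
AFR = 18.5 / 1.6 = 11.56


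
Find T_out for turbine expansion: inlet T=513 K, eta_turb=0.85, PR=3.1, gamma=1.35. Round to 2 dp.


T_out = T_in * (1 - eta * (1 - PR^(-(gamma-1)/gamma)))
Exponent = -(1.35-1)/1.35 = -0.25925926
PR^exp = 3.1^(-0.25925926) = 0.74577862
Factor = 1 - 0.85*(1 - 0.74577862) = 0.78391183
T_out = 513 * 0.78391183 = 402.15 K


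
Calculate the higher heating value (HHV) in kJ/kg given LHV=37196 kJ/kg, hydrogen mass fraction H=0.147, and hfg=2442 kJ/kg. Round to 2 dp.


HHV = LHV + hfg * 9 * H
Water addition = 2442 * 9 * 0.147 = 3230.766 kJ/kg
HHV = 37196 + 3230.766 = 40426.77 kJ/kg


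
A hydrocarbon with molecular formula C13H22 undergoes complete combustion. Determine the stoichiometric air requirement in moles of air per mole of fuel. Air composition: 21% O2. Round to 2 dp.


Balanced combustion: C13H22 + 18.5 O2 -> 13 CO2 + 11 H2O
O2 needed = C + H/4 = 13 + 22/4 = 18.50 moles
Air moles = O2 / 0.21 = 18.50 / 0.21 = 88.10 moles air


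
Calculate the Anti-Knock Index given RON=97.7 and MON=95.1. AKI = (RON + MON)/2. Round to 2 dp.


AKI = (RON + MON) / 2
AKI = (97.7 + 95.1) / 2
AKI = 192.8 / 2 = 96.40


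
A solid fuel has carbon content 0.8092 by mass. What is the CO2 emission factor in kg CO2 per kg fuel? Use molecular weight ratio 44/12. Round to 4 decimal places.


EF = C_frac * (M_CO2 / M_C)
EF = 0.8092 * (44/12)
EF = 0.8092 * 3.666667 = 2.9671 kg_CO2/kg_fuel


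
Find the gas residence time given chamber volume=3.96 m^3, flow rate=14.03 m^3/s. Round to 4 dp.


tau = V / Q_flow
tau = 3.96 / 14.03 = 0.2823 s


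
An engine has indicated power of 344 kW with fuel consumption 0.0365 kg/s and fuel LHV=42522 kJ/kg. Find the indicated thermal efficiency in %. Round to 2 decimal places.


eta_ith = (IP / (mf * LHV)) * 100
Denominator = 0.0365 * 42522 = 1552.0530 kW
eta_ith = (344 / 1552.0530) * 100 = 22.16%


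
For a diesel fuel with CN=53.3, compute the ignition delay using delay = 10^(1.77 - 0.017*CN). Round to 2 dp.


delay = 10^(1.77 - 0.017*CN)
Exponent = 1.77 - 0.017*53.3 = 0.8639
delay = 10^0.8639 = 7.31 ms


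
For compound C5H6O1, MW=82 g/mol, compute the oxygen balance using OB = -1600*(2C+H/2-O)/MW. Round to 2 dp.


OB = -1600 * (2C + H/2 - O) / MW
Inner = 2*5 + 6/2 - 1 = 12.00
OB = -1600 * 12.00 / 82 = -234.15%


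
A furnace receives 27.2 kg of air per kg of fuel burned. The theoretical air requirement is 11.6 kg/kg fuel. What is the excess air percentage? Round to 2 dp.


Excess air = actual - stoichiometric = 27.2 - 11.6 = 15.60 kg/kg fuel
Excess air % = (excess / stoich) * 100 = (15.60 / 11.6) * 100 = 134.48%


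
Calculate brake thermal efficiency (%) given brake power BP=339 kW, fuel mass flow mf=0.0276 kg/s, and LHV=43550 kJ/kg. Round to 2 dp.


eta_BTE = (BP / (mf * LHV)) * 100
Denominator = 0.0276 * 43550 = 1201.9800 kW
eta_BTE = (339 / 1201.9800) * 100 = 28.20%


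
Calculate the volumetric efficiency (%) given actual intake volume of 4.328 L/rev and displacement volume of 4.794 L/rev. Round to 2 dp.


eta_v = (V_actual / V_disp) * 100
Ratio = 4.328 / 4.794 = 0.9028
eta_v = 0.9028 * 100 = 90.28%


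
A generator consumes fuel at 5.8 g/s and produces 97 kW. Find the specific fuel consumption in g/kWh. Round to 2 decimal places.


SFC = (mf / BP) * 3600
Rate = 5.8 / 97 = 0.059794 g/(s*kW)
SFC = 0.059794 * 3600 = 215.26 g/kWh


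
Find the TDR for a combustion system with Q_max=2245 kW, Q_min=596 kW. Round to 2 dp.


TDR = Q_max / Q_min
TDR = 2245 / 596 = 3.77


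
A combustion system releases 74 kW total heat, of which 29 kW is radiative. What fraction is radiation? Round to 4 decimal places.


f_rad = Q_rad / Q_total
f_rad = 29 / 74 = 0.3919


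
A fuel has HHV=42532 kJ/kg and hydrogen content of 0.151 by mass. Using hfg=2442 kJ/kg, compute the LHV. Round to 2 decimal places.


LHV = HHV - hfg * 9 * H
Water correction = 2442 * 9 * 0.151 = 3318.678 kJ/kg
LHV = 42532 - 3318.678 = 39213.32 kJ/kg


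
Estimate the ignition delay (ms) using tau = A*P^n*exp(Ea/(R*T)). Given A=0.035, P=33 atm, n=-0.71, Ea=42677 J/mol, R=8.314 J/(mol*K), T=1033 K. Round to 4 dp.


tau = A * P^n * exp(Ea/(R*T))
P^n = 33^(-0.71) = 0.08353243
Ea/(R*T) = 42677/(8.314*1033) = 4.969166
exp(Ea/(R*T)) = 143.906879
tau = 0.035 * 0.08353243 * 143.906879 = 0.4207 ms


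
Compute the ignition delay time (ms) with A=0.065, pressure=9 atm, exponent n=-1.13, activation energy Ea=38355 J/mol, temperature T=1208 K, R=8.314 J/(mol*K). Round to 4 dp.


tau = A * P^n * exp(Ea/(R*T))
P^n = 9^(-1.13) = 0.08350375
Ea/(R*T) = 38355/(8.314*1208) = 3.818959
exp(Ea/(R*T)) = 45.556774
tau = 0.065 * 0.08350375 * 45.556774 = 0.2473 ms


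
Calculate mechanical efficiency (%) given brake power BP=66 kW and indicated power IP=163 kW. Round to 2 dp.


eta_mech = (BP / IP) * 100
Ratio = 66 / 163 = 0.4049
eta_mech = 0.4049 * 100 = 40.49%


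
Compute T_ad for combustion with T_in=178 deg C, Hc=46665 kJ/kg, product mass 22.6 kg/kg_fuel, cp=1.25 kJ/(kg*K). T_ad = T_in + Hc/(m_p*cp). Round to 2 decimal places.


T_ad = T_in + Hc / (m_p * cp)
Denominator = 22.6 * 1.25 = 28.2500
Temperature rise = 46665 / 28.2500 = 1651.86 K
T_ad = 178 + 1651.86 = 1829.86 deg C


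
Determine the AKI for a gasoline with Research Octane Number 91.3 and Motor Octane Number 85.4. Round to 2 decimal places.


AKI = (RON + MON) / 2
AKI = (91.3 + 85.4) / 2
AKI = 176.7 / 2 = 88.35


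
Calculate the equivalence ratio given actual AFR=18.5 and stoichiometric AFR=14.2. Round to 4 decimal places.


phi = AFR_stoich / AFR_actual
phi = 14.2 / 18.5 = 0.7676


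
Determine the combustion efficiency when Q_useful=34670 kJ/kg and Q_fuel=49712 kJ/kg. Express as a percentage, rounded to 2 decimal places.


Efficiency = (Q_useful / Q_fuel) * 100
Efficiency = (34670 / 49712) * 100
Efficiency = 0.6974 * 100 = 69.74%


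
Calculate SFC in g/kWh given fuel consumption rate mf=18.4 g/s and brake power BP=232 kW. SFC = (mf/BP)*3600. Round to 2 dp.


SFC = (mf / BP) * 3600
Rate = 18.4 / 232 = 0.079310 g/(s*kW)
SFC = 0.079310 * 3600 = 285.52 g/kWh


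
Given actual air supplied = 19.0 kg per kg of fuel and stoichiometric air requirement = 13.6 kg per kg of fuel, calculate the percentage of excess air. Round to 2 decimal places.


Excess air = actual - stoichiometric = 19.0 - 13.6 = 5.40 kg/kg fuel
Excess air % = (excess / stoich) * 100 = (5.40 / 13.6) * 100 = 39.71%


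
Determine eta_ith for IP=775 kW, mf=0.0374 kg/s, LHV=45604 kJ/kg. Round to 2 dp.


eta_ith = (IP / (mf * LHV)) * 100
Denominator = 0.0374 * 45604 = 1705.5896 kW
eta_ith = (775 / 1705.5896) * 100 = 45.44%


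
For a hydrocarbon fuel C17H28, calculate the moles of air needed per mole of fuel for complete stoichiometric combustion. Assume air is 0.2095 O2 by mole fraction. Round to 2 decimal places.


Balanced combustion: C17H28 + 24 O2 -> 17 CO2 + 14 H2O
O2 needed = C + H/4 = 17 + 28/4 = 24.00 moles
Air moles = O2 / 0.2095 = 24.00 / 0.2095 = 114.56 moles air
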